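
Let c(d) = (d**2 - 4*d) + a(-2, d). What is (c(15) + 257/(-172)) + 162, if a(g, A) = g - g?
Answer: 55987/172 ≈ 325.51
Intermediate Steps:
a(g, A) = 0
c(d) = d**2 - 4*d (c(d) = (d**2 - 4*d) + 0 = d**2 - 4*d)
(c(15) + 257/(-172)) + 162 = (15*(-4 + 15) + 257/(-172)) + 162 = (15*11 + 257*(-1/172)) + 162 = (165 - 257/172) + 162 = 28123/172 + 162 = 55987/172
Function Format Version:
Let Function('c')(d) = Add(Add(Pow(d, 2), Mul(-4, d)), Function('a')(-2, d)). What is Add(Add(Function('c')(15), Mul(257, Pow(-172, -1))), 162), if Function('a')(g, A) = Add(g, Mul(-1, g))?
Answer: Rational(55987, 172) ≈ 325.51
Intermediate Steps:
Function('a')(g, A) = 0
Function('c')(d) = Add(Pow(d, 2), Mul(-4, d)) (Function('c')(d) = Add(Add(Pow(d, 2), Mul(-4, d)), 0) = Add(Pow(d, 2), Mul(-4, d)))
Add(Add(Function('c')(15), Mul(257, Pow(-172, -1))), 162) = Add(Add(Mul(15, Add(-4, 15)), Mul(257, Pow(-172, -1))), 162) = Add(Add(Mul(15, 11), Mul(257, Rational(-1, 172))), 162) = Add(Add(165, Rational(-257, 172)), 162) = Add(Rational(28123, 172), 162) = Rational(55987, 172)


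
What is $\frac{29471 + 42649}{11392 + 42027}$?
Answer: $\frac{72120}{53419} \approx 1.3501$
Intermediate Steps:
$\frac{29471 + 42649}{11392 + 42027} = \frac{72120}{53419}$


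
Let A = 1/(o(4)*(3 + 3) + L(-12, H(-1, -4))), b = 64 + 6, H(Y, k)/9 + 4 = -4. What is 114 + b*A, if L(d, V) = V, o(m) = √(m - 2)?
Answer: 8024/71 - 35*√2/426 ≈ 112.90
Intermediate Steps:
o(m) = √(-2 + m)
H(Y, k) = -72 (H(Y, k) = -36 + 9*(-4) = -36 - 36 = -72)
b = 70
A = 1/(-72 + 6*√2) (A = 1/(√(-2 + 4)*(3 + 3) - 72) = 1/(√2*6 - 72) = 1/(6*√2 - 72) = 1/(-72 + 6*√2) ≈ -0.015744)
114 + b*A = 114 + 70*(-1/71 - √2/852) = 114 + (-70/71 - 35*√2/426) = 8024/71 - 35*√2/426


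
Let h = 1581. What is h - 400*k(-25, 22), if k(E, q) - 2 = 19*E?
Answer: 190781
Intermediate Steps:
k(E, q) = 2 + 19*E
h - 400*k(-25, 22) = 1581 - 400*(2 + 19*(-25)) = 1581 - 400*(2 - 475) = 1581 - 400*(-473) = 1581 + 189200 = 190781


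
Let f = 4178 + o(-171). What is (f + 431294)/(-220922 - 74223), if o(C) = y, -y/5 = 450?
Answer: -433222/295145 ≈ -1.4678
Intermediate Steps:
y = -2250 (y = -5*450 = -2250)
o(C) = -2250
f = 1928 (f = 4178 - 2250 = 1928)
(f + 431294)/(-220922 - 74223) = (1928 + 431294)/(-220922 - 74223) = 433222/(-295145) = 433222*(-1/295145) = -433222/295145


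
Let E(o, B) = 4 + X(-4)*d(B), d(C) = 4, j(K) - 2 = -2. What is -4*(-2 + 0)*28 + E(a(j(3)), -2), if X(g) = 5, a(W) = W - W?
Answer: 248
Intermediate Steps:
j(K) = 0 (j(K) = 2 - 2 = 0)
a(W) = 0
E(o, B) = 24 (E(o, B) = 4 + 5*4 = 4 + 20 = 24)
-4*(-2 + 0)*28 + E(a(j(3)), -2) = -4*(-2 + 0)*28 + 24 = -4*(-2)*28 + 24 = 8*28 + 24 = 224 + 24 = 248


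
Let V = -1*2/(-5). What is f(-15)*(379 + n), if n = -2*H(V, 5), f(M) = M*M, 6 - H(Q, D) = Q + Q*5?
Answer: 83655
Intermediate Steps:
V = 2/5 (V = -2*(-1/5) = 2/5 ≈ 0.40000)
H(Q, D) = 6 - 6*Q (H(Q, D) = 6 - (Q + Q*5) = 6 - (Q + 5*Q) = 6 - 6*Q)
f(M) = M**2
n = -36/5 (n = -2*(6 - 6*2/5) = -2*(6 - 12/5) = -2*18/5 = -36/5 ≈ -7.2000)
f(-15)*(379 + n) = (-15)**2*(379 - 36/5) = 225*(1859/5) = 83655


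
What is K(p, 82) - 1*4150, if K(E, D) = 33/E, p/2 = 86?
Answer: -713767/172 ≈ -4149.8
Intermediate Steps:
p = 172 (p = 2*86 = 172)
K(p, 82) - 1*4150 = 33/172 - 1*4150 = 33*(1/172) - 4150 = 33/172 - 4150 = -713767/172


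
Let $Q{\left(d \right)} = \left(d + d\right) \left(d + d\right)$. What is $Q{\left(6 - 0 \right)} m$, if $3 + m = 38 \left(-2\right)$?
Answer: $-11376$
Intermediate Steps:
$Q{\left(d \right)} = 4 d^{2}$ ($Q{\left(d \right)} = 2 d 2 d = 4 d^{2}$)
$m = -79$ ($m = -3 + 38 \left(-2\right) = -3 - 76 = -79$)
$Q{\left(6 - 0 \right)} m = 4 \left(6 - 0\right)^{2} \left(-79\right) = 4 \left(6 + 0\right)^{2} \left(-79\right) = 4 \cdot 6^{2} \left(-79\right) = 4 \cdot 36 \left(-79\right) = 144 \left(-79\right) = -11376$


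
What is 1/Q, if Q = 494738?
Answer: 1/494738 ≈ 2.0213e-6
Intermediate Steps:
1/Q = 1/494738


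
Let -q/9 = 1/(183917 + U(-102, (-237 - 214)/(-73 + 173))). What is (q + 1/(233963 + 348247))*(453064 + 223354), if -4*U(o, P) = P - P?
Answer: -1709975572357/53539158285 ≈ -31.939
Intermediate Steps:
U(o, P) = 0 (U(o, P) = -(P - P)/4 = -¼*0 = 0)
q = -9/183917 (q = -9/(183917 + 0) = -9/183917 ≈ -4.8935e-5)
(q + 1/(233963 + 348247))*(453064 + 223354) = (-9/183917 + 1/(233963 + 348247))*(453064 + 223354) = (-9/183917 + 1/582210)*676418 = -5055973/107078316570*676418 = -1709975572357/53539158285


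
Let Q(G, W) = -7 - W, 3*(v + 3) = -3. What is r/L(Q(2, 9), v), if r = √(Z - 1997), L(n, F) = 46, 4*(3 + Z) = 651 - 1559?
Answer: I*√2227/46 ≈ 1.0259*I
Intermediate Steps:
v = -4 (v = -3 + (⅓)*(-3) = -3 - 1 = -4)
Z = -230 (Z = -3 + (651 - 1559)/4 = -3 + (¼)*(-908) = -3 - 227 = -230)
r = I*√2227 (r = √(-230 - 1997) = √(-2227) = I*√2227 ≈ 47.191*I)
r/L(Q(2, 9), v) = (I*√2227)/46 = (I*√2227)*(1/46) = I*√2227/46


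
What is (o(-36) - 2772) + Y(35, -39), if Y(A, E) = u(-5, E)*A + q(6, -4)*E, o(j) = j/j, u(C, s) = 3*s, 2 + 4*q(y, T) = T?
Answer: -13615/2 ≈ -6807.5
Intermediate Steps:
q(y, T) = -½ + T/4
o(j) = 1
Y(A, E) = -3*E/2 + 3*A*E (Y(A, E) = (3*E)*A + (-½ + (¼)*(-4))*E = 3*A*E + (-½ - 1)*E = 3*A*E - 3*E/2 = -3*E/2 + 3*A*E)
(o(-36) - 2772) + Y(35, -39) = (1 - 2772) + (3/2)*(-39)*(-1 + 2*35) = -2771 + (3/2)*(-39)*(-1 + 70) = -2771 + (3/2)*(-39)*69 = -2771 - 8073/2 = -13615/2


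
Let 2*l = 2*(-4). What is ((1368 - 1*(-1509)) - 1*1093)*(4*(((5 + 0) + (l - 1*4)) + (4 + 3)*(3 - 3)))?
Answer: -21408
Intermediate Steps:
l = -4 (l = (2*(-4))/2 = (1/2)*(-8) = -4)
((1368 - 1*(-1509)) - 1*1093)*(4*(((5 + 0) + (l - 1*4)) + (4 + 3)*(3 - 3))) = ((1368 - 1*(-1509)) - 1*1093)*(4*(((5 + 0) + (-4 - 1*4)) + (4 + 3)*(3 - 3))) = ((1368 + 1509) - 1093)*(4*((5 + (-4 - 4)) + 7*0)) = (2877 - 1093)*(4*((5 - 8) + 0)) = 1784*(4*(-3 + 0)) = 1784*(4*(-3)) = 1784*(-12) = -21408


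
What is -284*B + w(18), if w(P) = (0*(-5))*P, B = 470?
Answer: -133480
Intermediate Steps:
w(P) = 0 (w(P) = 0*P = 0)
-284*B + w(18) = -284*470 + 0 = -133480 + 0 = -133480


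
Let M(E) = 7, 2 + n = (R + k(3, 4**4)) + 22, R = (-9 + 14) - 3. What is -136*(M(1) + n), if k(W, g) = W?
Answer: -4352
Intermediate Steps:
R = 2 (R = 5 - 3 = 2)
n = 25 (n = -2 + ((2 + 3) + 22) = -2 + (5 + 22) = -2 + 27 = 25)
-136*(M(1) + n) = -136*(7 + 25) = -136*32 = -4352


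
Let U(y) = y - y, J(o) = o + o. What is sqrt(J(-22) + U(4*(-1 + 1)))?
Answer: 2*I*sqrt(11) ≈ 6.6332*I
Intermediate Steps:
J(o) = 2*o
U(y) = 0
sqrt(J(-22) + U(4*(-1 + 1))) = sqrt(2*(-22) + 0) = sqrt(-44 + 0) = sqrt(-44) = 2*I*sqrt(11)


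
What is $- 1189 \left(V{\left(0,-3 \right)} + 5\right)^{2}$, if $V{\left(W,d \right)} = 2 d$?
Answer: $-1189$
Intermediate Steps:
$- 1189 \left(V{\left(0,-3 \right)} + 5\right)^{2} = - 1189 \left(2 \left(-3\right) + 5\right)^{2} = - 1189 \left(-6 + 5\right)^{2} = - 1189 \left(-1\right)^{2} = \left(-1189\right) 1 = -1189$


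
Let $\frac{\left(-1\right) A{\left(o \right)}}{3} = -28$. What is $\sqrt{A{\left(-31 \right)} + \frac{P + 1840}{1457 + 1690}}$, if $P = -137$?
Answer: $\frac{\sqrt{837262497}}{3147} \approx 9.1946$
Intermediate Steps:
$A{\left(o \right)} = 84$ ($A{\left(o \right)} = \left(-3\right) \left(-28\right) = 84$)
$\sqrt{A{\left(-31 \right)} + \frac{P + 1840}{1457 + 1690}} = \sqrt{84 + \frac{-137 + 1840}{1457 + 1690}} = \sqrt{84 + \frac{1703}{3147}} = \sqrt{\frac{266051}{3147}} = \frac{\sqrt{837262497}}{3147}$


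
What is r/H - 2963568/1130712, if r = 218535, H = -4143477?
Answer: -173980222123/65070543967 ≈ -2.6737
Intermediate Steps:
r/H - 2963568/1130712 = 218535/(-4143477) - 2963568/1130712 = 218535*(-1/4143477) - 2963568*1/1130712 = -72845/1381159 - 123482/47113 = -173980222123/65070543967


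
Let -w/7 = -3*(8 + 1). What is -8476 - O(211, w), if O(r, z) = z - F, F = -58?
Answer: -8723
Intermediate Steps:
w = 189 (w = -(-21)*(8 + 1) = -(-21)*9 = -7*(-27) = 189)
O(r, z) = 58 + z (O(r, z) = z - 1*(-58) = z + 58 = 58 + z)
-8476 - O(211, w) = -8476 - (58 + 189) = -8476 - 1*247 = -8476 - 247 = -8723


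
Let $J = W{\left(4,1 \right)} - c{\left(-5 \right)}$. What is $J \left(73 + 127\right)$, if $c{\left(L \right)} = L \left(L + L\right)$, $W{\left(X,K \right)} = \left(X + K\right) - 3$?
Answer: $-9600$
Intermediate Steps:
$W{\left(X,K \right)} = -3 + K + X$ ($W{\left(X,K \right)} = \left(K + X\right) - 3 = -3 + K + X$)
$c{\left(L \right)} = 2 L^{2}$ ($c{\left(L \right)} = L 2 L = 2 L^{2}$)
$J = -48$ ($J = \left(-3 + 1 + 4\right) - 2 \left(-5\right)^{2} = 2 - 2 \cdot 25 = 2 - 50 = -48$)
$J \left(73 + 127\right) = - 48 \left(73 + 127\right) = \left(-48\right) 200 = -9600$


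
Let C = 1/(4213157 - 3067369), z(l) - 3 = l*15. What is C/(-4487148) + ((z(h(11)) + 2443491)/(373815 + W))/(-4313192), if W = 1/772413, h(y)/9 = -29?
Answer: -605507041008200975225105/400184045990510512774669018848 ≈ -1.5131e-6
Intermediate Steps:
h(y) = -261 (h(y) = 9*(-29) = -261)
W = 1/772413 ≈ 1.2946e-6
z(l) = 3 + 15*l (z(l) = 3 + l*15 = 3 + 15*l)
C = 1/1145788 ≈ 8.7276e-7
C/(-4487148) + ((z(h(11)) + 2443491)/(373815 + W))/(-4313192) = (1/1145788)/(-4487148) + (((3 + 15*(-261)) + 2443491)/(373815 + 1/772413))/(-4313192) = (1/1145788)*(-1/4487148) + (((3 - 3915) + 2443491)/(288739565596/772413))*(-1/4313192) = -1/5141320332624 + ((-3912 + 2443491)*(772413/288739565596))*(-1/4313192) = -1/5141320332624 + (2439579*(772413/288739565596))*(-1/4313192) = -1/5141320332624 + (1884362534127/288739565596)*(-1/4313192) = -1/5141320332624 - 1884362534127/1245389184412142432 = -605507041008200975225105/400184045990510512774669018848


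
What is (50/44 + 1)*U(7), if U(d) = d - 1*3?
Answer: 94/11 ≈ 8.5455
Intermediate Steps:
U(d) = -3 + d (U(d) = d - 3 = -3 + d)
(50/44 + 1)*U(7) = (50/44 + 1)*(-3 + 7) = (50*(1/44) + 1)*4 = (25/22 + 1)*4 = (47/22)*4 = 94/11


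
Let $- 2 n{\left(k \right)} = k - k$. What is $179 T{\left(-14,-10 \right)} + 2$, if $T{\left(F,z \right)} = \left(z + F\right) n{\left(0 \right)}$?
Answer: $2$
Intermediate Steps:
$n{\left(k \right)} = 0$ ($n{\left(k \right)} = - \frac{k - k}{2} = \left(- \frac{1}{2}\right) 0 = 0$)
$T{\left(F,z \right)} = 0$ ($T{\left(F,z \right)} = \left(z + F\right) 0 = \left(F + z\right) 0 = 0$)
$179 T{\left(-14,-10 \right)} + 2 = 179 \cdot 0 + 2 = 0 + 2 = 2$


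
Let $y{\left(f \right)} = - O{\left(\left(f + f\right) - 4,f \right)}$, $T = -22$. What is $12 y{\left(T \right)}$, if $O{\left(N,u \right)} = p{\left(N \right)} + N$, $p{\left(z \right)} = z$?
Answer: $1152$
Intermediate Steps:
$O{\left(N,u \right)} = 2 N$ ($O{\left(N,u \right)} = N + N = 2 N$)
$y{\left(f \right)} = 8 - 4 f$ ($y{\left(f \right)} = - 2 \left(\left(f + f\right) - 4\right) = - 2 \left(2 f - 4\right) = - 2 \left(-4 + 2 f\right) = - (-8 + 4 f) = 8 - 4 f$)
$12 y{\left(T \right)} = 12 \left(8 - -88\right) = 12 \left(8 + 88\right) = 12 \cdot 96 = 1152$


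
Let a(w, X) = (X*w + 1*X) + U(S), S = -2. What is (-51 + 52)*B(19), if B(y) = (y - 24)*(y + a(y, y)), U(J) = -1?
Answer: -1990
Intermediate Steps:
a(w, X) = -1 + X + X*w (a(w, X) = (X*w + 1*X) - 1 = (X*w + X) - 1 = (X + X*w) - 1 = -1 + X + X*w)
B(y) = (-24 + y)*(-1 + y² + 2*y) (B(y) = (y - 24)*(y + (-1 + y + y*y)) = (-24 + y)*(y + (-1 + y + y²)) = (-24 + y)*(-1 + y² + 2*y))
(-51 + 52)*B(19) = (-51 + 52)*(24 + 19³ - 49*19 - 22*19²) = 1*(24 + 6859 - 931 - 22*361) = 1*(24 + 6859 - 931 - 7942) = 1*(-1990) = -1990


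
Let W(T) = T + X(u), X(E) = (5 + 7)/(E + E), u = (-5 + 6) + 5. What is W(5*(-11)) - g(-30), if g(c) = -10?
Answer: -44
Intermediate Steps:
u = 6 (u = 1 + 5 = 6)
X(E) = 6/E (X(E) = 12/((2*E)) = 12*(1/(2*E)) = 6/E)
W(T) = 1 + T (W(T) = T + 6/6 = T + 6*(⅙) = T + 1 = 1 + T)
W(5*(-11)) - g(-30) = (1 + 5*(-11)) - 1*(-10) = (1 - 55) + 10 = -54 + 10 = -44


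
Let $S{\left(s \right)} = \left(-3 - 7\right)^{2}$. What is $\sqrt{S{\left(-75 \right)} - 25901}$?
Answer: $i \sqrt{25801} \approx 160.63 i$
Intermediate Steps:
$S{\left(s \right)} = 100$ ($S{\left(s \right)} = \left(-3 - 7\right)^{2} = \left(-10\right)^{2} = 100$)
$\sqrt{S{\left(-75 \right)} - 25901} = \sqrt{100 - 25901} = \sqrt{-25801} = i \sqrt{25801}$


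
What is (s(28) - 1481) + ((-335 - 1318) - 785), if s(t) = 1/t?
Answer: -109731/28 ≈ -3919.0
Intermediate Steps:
(s(28) - 1481) + ((-335 - 1318) - 785) = (1/28 - 1481) + ((-335 - 1318) - 785) = (1/28 - 1481) + (-1653 - 785) = -41467/28 - 2438 = -109731/28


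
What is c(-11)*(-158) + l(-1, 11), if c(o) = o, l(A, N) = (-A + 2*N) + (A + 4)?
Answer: 1764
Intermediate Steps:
l(A, N) = 4 + 2*N (l(A, N) = (-A + 2*N) + (4 + A) = 4 + 2*N)
c(-11)*(-158) + l(-1, 11) = -11*(-158) + (4 + 2*11) = 1738 + (4 + 22) = 1738 + 26 = 1764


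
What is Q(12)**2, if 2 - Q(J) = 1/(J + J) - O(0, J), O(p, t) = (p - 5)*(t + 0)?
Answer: 1940449/576 ≈ 3368.8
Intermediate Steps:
O(p, t) = t*(-5 + p) (O(p, t) = (-5 + p)*t = t*(-5 + p))
Q(J) = 2 - 5*J - 1/(2*J) (Q(J) = 2 - (1/(J + J) - J*(-5 + 0)) = 2 - (1/(2*J) - J*(-5)) = 2 - (1/(2*J) - (-5)*J) = 2 - (1/(2*J) + 5*J) = 2 + (-5*J - 1/(2*J)) = 2 - 5*J - 1/(2*J))
Q(12)**2 = (2 - 5*12 - 1/2/12)**2 = (2 - 60 - 1/2*1/12)**2 = (2 - 60 - 1/24)**2 = (-1393/24)**2 = 1940449/576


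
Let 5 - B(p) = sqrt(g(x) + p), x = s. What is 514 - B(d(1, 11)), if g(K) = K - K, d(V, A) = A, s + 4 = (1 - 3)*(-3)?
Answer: 509 + sqrt(11) ≈ 512.32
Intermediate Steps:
s = 2 (s = -4 + (1 - 3)*(-3) = -4 - 2*(-3) = -4 + 6 = 2)
x = 2
g(K) = 0
B(p) = 5 - sqrt(p) (B(p) = 5 - sqrt(0 + p) = 5 - sqrt(p))
514 - B(d(1, 11)) = 514 - (5 - sqrt(11)) = 514 + (-5 + sqrt(11)) = 509 + sqrt(11)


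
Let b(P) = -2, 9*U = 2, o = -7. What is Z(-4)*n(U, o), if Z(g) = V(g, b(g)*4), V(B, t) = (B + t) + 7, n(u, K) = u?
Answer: -10/9 ≈ -1.1111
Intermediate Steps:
U = 2/9 (U = (1/9)*2 = 2/9 ≈ 0.22222)
V(B, t) = 7 + B + t
Z(g) = -1 + g (Z(g) = 7 + g - 2*4 = 7 + g - 8 = -1 + g)
Z(-4)*n(U, o) = (-1 - 4)*(2/9) = -5*2/9 = -10/9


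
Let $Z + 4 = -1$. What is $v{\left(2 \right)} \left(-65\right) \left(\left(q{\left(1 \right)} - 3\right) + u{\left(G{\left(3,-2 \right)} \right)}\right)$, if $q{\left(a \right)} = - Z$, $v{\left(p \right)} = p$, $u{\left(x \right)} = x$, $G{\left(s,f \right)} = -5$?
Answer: $390$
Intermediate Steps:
$Z = -5$ ($Z = -4 - 1 = -5$)
$q{\left(a \right)} = 5$ ($q{\left(a \right)} = \left(-1\right) \left(-5\right) = 5$)
$v{\left(2 \right)} \left(-65\right) \left(\left(q{\left(1 \right)} - 3\right) + u{\left(G{\left(3,-2 \right)} \right)}\right) = 2 \left(-65\right) \left(\left(5 - 3\right) - 5\right) = - 130 \left(2 - 5\right) = \left(-130\right) \left(-3\right) = 390$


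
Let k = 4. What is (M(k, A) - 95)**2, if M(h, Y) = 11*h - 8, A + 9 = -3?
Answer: 3481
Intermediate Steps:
A = -12 (A = -9 - 3 = -12)
M(h, Y) = -8 + 11*h
(M(k, A) - 95)**2 = ((-8 + 11*4) - 95)**2 = ((-8 + 44) - 95)**2 = (36 - 95)**2 = (-59)**2 = 3481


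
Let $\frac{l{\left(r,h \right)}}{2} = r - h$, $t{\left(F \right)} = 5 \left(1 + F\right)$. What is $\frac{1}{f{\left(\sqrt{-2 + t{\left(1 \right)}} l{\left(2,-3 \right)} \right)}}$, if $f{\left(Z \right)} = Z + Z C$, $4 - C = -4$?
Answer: $\frac{\sqrt{2}}{360} \approx 0.0039284$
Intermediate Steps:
$C = 8$ ($C = 4 - -4 = 4 + 4 = 8$)
$t{\left(F \right)} = 5 + 5 F$
$l{\left(r,h \right)} = - 2 h + 2 r$ ($l{\left(r,h \right)} = 2 \left(r - h\right) = - 2 h + 2 r$)
$f{\left(Z \right)} = 9 Z$ ($f{\left(Z \right)} = Z + Z 8 = Z + 8 Z = 9 Z$)
$\frac{1}{f{\left(\sqrt{-2 + t{\left(1 \right)}} l{\left(2,-3 \right)} \right)}} = \frac{1}{9 \sqrt{-2 + \left(5 + 5 \cdot 1\right)} \left(\left(-2\right) \left(-3\right) + 2 \cdot 2\right)} = \frac{1}{9 \sqrt{-2 + \left(5 + 5\right)} \left(6 + 4\right)} = \frac{1}{9 \sqrt{-2 + 10} \cdot 10} = \frac{1}{9 \sqrt{8} \cdot 10} = \frac{1}{9 \cdot 2 \sqrt{2} \cdot 10} = \frac{1}{9 \cdot 20 \sqrt{2}} = \frac{1}{180 \sqrt{2}} = \frac{\sqrt{2}}{360}$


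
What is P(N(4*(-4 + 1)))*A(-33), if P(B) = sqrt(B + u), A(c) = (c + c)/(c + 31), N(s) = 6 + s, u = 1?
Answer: 33*I*sqrt(5) ≈ 73.79*I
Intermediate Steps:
A(c) = 2*c/(31 + c) (A(c) = (2*c)/(31 + c) = 2*c/(31 + c))
P(B) = sqrt(1 + B) (P(B) = sqrt(B + 1) = sqrt(1 + B))
P(N(4*(-4 + 1)))*A(-33) = sqrt(1 + (6 + 4*(-4 + 1)))*(2*(-33)/(31 - 33)) = sqrt(1 + (6 + 4*(-3)))*(2*(-33)/(-2)) = sqrt(1 + (6 - 12))*(2*(-33)*(-1/2)) = sqrt(1 - 6)*33 = sqrt(-5)*33 = (I*sqrt(5))*33 = 33*I*sqrt(5)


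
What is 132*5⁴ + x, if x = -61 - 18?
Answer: 82421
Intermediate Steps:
x = -79
132*5⁴ + x = 132*5⁴ - 79 = 132*625 - 79 = 82500 - 79 = 82421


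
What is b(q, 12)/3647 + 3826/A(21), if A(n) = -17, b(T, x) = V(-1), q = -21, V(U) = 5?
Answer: -13953337/61999 ≈ -225.06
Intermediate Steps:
b(T, x) = 5
b(q, 12)/3647 + 3826/A(21) = 5/3647 + 3826/(-17) = 5*(1/3647) + 3826*(-1/17) = 5/3647 - 3826/17 = -13953337/61999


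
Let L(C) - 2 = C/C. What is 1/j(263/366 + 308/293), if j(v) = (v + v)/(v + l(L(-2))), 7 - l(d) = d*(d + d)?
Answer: -989831/379574 ≈ -2.6077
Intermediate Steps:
L(C) = 3 (L(C) = 2 + C/C = 2 + 1 = 3)
l(d) = 7 - 2*d² (l(d) = 7 - d*(d + d) = 7 - d*2*d = 7 - 2*d²)
j(v) = 2*v/(-11 + v) (j(v) = (v + v)/(v + (7 - 2*3²)) = (2*v)/(v + (7 - 2*9)) = (2*v)/(v + (7 - 18)) = (2*v)/(v - 11) = (2*v)/(-11 + v) = 2*v/(-11 + v))
1/j(263/366 + 308/293) = 1/(2*(263/366 + 308/293)/(-11 + (263/366 + 308/293))) = 1/(2*(189787/107238)/(-11 + 189787/107238)) = 1/(2*(189787/107238)/(-989831/107238)) = 1/(2*(189787/107238)*(-107238/989831)) = 1/(-379574/989831) = -989831/379574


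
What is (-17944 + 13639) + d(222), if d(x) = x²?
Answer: 44979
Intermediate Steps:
(-17944 + 13639) + d(222) = (-17944 + 13639) + 222² = -4305 + 49284 = 44979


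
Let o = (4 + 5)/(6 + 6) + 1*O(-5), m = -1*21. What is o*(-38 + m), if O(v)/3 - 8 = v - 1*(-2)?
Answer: -3717/4 ≈ -929.25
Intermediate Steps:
O(v) = 30 + 3*v (O(v) = 24 + 3*(v - 1*(-2)) = 24 + 3*(v + 2) = 24 + 3*(2 + v) = 24 + (6 + 3*v) = 30 + 3*v)
m = -21
o = 63/4 (o = (4 + 5)/(6 + 6) + 1*(30 + 3*(-5)) = 9/12 + 1*(30 - 15) = 9*(1/12) + 1*15 = ¾ + 15 = 63/4 ≈ 15.750)
o*(-38 + m) = 63*(-38 - 21)/4 = (63/4)*(-59) = -3717/4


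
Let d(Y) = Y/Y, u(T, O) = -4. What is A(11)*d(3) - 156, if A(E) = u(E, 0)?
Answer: -160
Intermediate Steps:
A(E) = -4
d(Y) = 1
A(11)*d(3) - 156 = -4*1 - 156 = -4 - 156 = -160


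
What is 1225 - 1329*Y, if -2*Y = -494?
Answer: -327038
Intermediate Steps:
Y = 247 (Y = -1/2*(-494) = 247)
1225 - 1329*Y = 1225 - 1329*247 = 1225 - 328263 = -327038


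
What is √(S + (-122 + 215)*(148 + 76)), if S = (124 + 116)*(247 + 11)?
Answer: 8*√1293 ≈ 287.67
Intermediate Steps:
S = 61920 (S = 240*258 = 61920)
√(S + (-122 + 215)*(148 + 76)) = √(61920 + (-122 + 215)*(148 + 76)) = √(61920 + 93*224) = √(61920 + 20832) = √82752 = 8*√1293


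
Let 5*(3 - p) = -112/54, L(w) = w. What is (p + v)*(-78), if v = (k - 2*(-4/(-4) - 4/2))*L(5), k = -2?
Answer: -11986/45 ≈ -266.36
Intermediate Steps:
p = 461/135 (p = 3 - (-112)/(5*54) = 3 - ⅕*(-56/27) = 3 + 56/135 = 461/135 ≈ 3.4148)
v = 0 (v = (-2 - 2*(-4/(-4) - 4/2))*5 = (-2 - 2*(-4*(-¼) - 4*½))*5 = (-2 - 2*(1 - 2))*5 = (-2 - 2*(-1))*5 = (-2 + 2)*5 = 0*5 = 0)
(p + v)*(-78) = (461/135 + 0)*(-78) = (461/135)*(-78) = -11986/45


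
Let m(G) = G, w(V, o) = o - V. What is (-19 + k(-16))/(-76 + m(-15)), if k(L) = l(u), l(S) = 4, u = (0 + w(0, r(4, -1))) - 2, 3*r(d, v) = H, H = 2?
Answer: 15/91 ≈ 0.16484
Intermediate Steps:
r(d, v) = ⅔ (r(d, v) = (⅓)*2 = ⅔)
u = -4/3 (u = (0 + (⅔ - 1*0)) - 2 = (0 + (⅔ + 0)) - 2 = (0 + ⅔) - 2 = ⅔ - 2 = -4/3 ≈ -1.3333)
k(L) = 4
(-19 + k(-16))/(-76 + m(-15)) = (-19 + 4)/(-76 - 15) = -15/(-91) = -15*(-1/91) = 15/91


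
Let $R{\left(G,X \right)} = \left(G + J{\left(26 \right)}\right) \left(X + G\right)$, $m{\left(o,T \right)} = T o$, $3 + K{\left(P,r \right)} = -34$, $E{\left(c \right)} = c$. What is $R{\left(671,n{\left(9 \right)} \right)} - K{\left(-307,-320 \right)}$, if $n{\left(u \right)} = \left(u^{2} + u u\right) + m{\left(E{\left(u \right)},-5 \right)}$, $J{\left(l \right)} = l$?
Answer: $549273$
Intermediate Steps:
$K{\left(P,r \right)} = -37$ ($K{\left(P,r \right)} = -3 - 34 = -37$)
$n{\left(u \right)} = - 5 u + 2 u^{2}$ ($n{\left(u \right)} = \left(u^{2} + u u\right) - 5 u = \left(u^{2} + u^{2}\right) - 5 u = 2 u^{2} - 5 u = - 5 u + 2 u^{2}$)
$R{\left(G,X \right)} = \left(26 + G\right) \left(G + X\right)$ ($R{\left(G,X \right)} = \left(G + 26\right) \left(X + G\right) = \left(26 + G\right) \left(G + X\right)$)
$R{\left(671,n{\left(9 \right)} \right)} - K{\left(-307,-320 \right)} = \left(671^{2} + 26 \cdot 671 + 26 \cdot 9 \left(-5 + 2 \cdot 9\right) + 671 \cdot 9 \left(-5 + 2 \cdot 9\right)\right) - -37 = \left(450241 + 17446 + 26 \cdot 9 \left(-5 + 18\right) + 671 \cdot 9 \left(-5 + 18\right)\right) + 37 = \left(450241 + 17446 + 26 \cdot 9 \cdot 13 + 671 \cdot 9 \cdot 13\right) + 37 = \left(450241 + 17446 + 26 \cdot 117 + 671 \cdot 117\right) + 37 = \left(450241 + 17446 + 3042 + 78507\right) + 37 = 549236 + 37 = 549273$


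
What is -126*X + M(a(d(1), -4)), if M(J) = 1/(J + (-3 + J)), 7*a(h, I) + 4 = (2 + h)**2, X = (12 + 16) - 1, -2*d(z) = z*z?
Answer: -23816/7 ≈ -3402.3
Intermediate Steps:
d(z) = -z**2/2 (d(z) = -z*z/2 = -z**2/2)
X = 27 (X = 28 - 1 = 27)
a(h, I) = -4/7 + (2 + h)**2/7
M(J) = 1/(-3 + 2*J)
-126*X + M(a(d(1), -4)) = -126*27 + 1/(-3 + 2*((-1/2*1**2)*(4 - 1/2*1**2)/7)) = -3402 + 1/(-3 + 2*((-1/2*1)*(4 - 1/2*1)/7)) = -3402 + 1/(-3 + 2*((1/7)*(-1/2)*(4 - 1/2))) = -3402 + 1/(-3 + 2*((1/7)*(-1/2)*(7/2))) = -3402 + 1/(-3 + 2*(-1/4)) = -3402 + 1/(-3 - 1/2) = -3402 + 1/(-7/2) = -3402 - 2/7 = -23816/7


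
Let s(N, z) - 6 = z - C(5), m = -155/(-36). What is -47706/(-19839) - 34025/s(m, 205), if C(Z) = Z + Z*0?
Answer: -221731513/1362278 ≈ -162.77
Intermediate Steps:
m = 155/36 (m = -155*(-1/36) = 155/36 ≈ 4.3056)
C(Z) = Z (C(Z) = Z + 0 = Z)
s(N, z) = 1 + z (s(N, z) = 6 + (z - 1*5) = 6 + (z - 5) = 6 + (-5 + z) = 1 + z)
-47706/(-19839) - 34025/s(m, 205) = -47706/(-19839) - 34025/(1 + 205) = -47706*(-1/19839) - 34025/206 = 15902/6613 - 34025*1/206 = 15902/6613 - 34025/206 = -221731513/1362278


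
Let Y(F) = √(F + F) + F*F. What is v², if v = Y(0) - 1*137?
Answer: 18769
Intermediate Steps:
Y(F) = F² + √2*√F (Y(F) = √(2*F) + F² = √2*√F + F² = F² + √2*√F)
v = -137 (v = (0² + √2*√0) - 1*137 = (0 + √2*0) - 137 = (0 + 0) - 137 = 0 - 137 = -137)
v² = (-137)² = 18769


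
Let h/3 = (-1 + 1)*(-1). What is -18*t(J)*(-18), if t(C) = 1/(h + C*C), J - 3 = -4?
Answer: 324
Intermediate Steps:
J = -1 (J = 3 - 4 = -1)
h = 0 (h = 3*((-1 + 1)*(-1)) = 3*(0*(-1)) = 3*0 = 0)
t(C) = C⁻² (t(C) = 1/(0 + C*C) = 1/(0 + C²) = 1/(C²) = C⁻²)
-18*t(J)*(-18) = -18/(-1)²*(-18) = -18*1*(-18) = -18*(-18) = 324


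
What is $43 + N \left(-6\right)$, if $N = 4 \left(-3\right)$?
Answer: $115$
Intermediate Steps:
$N = -12$
$43 + N \left(-6\right) = 43 - -72 = 43 + 72 = 115$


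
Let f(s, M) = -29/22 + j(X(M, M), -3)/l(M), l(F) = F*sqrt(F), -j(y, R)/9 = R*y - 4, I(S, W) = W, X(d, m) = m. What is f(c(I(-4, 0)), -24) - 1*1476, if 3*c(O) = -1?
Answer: -32501/22 - 17*I*sqrt(6)/8 ≈ -1477.3 - 5.2052*I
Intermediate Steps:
j(y, R) = 36 - 9*R*y (j(y, R) = -9*(R*y - 4) = -9*(-4 + R*y) = 36 - 9*R*y)
c(O) = -1/3 (c(O) = (1/3)*(-1) = -1/3)
l(F) = F**(3/2)
f(s, M) = -29/22 + (36 + 27*M)/M**(3/2) (f(s, M) = -29/22 + (36 - 9*(-3)*M)/(M**(3/2)) = -29*1/22 + (36 + 27*M)/M**(3/2) = -29/22 + (36 + 27*M)/M**(3/2))
f(c(I(-4, 0)), -24) - 1*1476 = (-29/22 + 27/sqrt(-24) + 36/(-24)**(3/2)) - 1*1476 = (-29/22 + 27*(-I*sqrt(6)/12) + 36*(I*sqrt(6)/288)) - 1476 = (-29/22 - 9*I*sqrt(6)/4 + I*sqrt(6)/8) - 1476 = (-29/22 - 17*I*sqrt(6)/8) - 1476 = -32501/22 - 17*I*sqrt(6)/8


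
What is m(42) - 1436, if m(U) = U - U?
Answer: -1436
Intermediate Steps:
m(U) = 0
m(42) - 1436 = 0 - 1436 = -1436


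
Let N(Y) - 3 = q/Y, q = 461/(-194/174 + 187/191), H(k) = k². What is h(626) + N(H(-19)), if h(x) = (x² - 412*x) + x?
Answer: 109704208397/815138 ≈ 1.3458e+5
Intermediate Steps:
h(x) = x² - 411*x
q = -7660437/2258 (q = 461/(-194*1/174 + 187*(1/191)) = 461/(-97/87 + 187/191) = 461/(-2258/16617) = 461*(-16617/2258) = -7660437/2258 ≈ -3392.6)
N(Y) = 3 - 7660437/(2258*Y)
h(626) + N(H(-19)) = 626*(-411 + 626) + (3 - 7660437/(2258*((-19)²))) = 626*215 + (3 - 7660437/2258/361) = 134590 + (3 - 7660437/2258*1/361) = 134590 + (3 - 7660437/815138) = 134590 - 5215023/815138 = 109704208397/815138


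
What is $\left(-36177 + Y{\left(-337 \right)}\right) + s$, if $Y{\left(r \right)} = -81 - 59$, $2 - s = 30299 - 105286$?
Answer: $38672$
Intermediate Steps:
$s = 74989$ ($s = 2 - \left(30299 - 105286\right) = 2 - -74987 = 2 + 74987 = 74989$)
$Y{\left(r \right)} = -140$ ($Y{\left(r \right)} = -81 - 59 = -140$)
$\left(-36177 + Y{\left(-337 \right)}\right) + s = \left(-36177 - 140\right) + 74989 = -36317 + 74989 = 38672$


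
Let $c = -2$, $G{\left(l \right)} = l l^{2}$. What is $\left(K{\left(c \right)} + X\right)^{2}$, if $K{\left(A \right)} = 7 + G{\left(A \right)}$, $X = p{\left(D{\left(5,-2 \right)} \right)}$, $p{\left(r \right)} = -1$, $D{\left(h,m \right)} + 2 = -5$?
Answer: $4$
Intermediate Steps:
$D{\left(h,m \right)} = -7$ ($D{\left(h,m \right)} = -2 - 5 = -7$)
$G{\left(l \right)} = l^{3}$
$X = -1$
$K{\left(A \right)} = 7 + A^{3}$
$\left(K{\left(c \right)} + X\right)^{2} = \left(\left(7 + \left(-2\right)^{3}\right) - 1\right)^{2} = \left(\left(7 - 8\right) - 1\right)^{2} = \left(-1 - 1\right)^{2} = \left(-2\right)^{2} = 4$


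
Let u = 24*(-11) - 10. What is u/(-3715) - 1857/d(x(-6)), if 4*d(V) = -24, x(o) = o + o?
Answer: 2300133/7430 ≈ 309.57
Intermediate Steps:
x(o) = 2*o
d(V) = -6 (d(V) = (¼)*(-24) = -6)
u = -274 (u = -264 - 10 = -274)
u/(-3715) - 1857/d(x(-6)) = -274/(-3715) - 1857/(-6) = -274*(-1/3715) - 1857*(-⅙) = 274/3715 + 619/2 = 2300133/7430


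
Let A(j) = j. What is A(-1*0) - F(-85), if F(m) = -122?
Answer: 122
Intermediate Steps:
A(-1*0) - F(-85) = -1*0 - 1*(-122) = 0 + 122 = 122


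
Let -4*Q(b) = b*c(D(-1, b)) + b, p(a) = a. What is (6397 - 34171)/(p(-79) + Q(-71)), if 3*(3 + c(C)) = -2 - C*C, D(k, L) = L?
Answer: 111096/119809 ≈ 0.92728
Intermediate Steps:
c(C) = -11/3 - C²/3 (c(C) = -3 + (-2 - C*C)/3 = -3 + (-2 - C²)/3 = -3 + (-⅔ - C²/3) = -11/3 - C²/3)
Q(b) = -b/4 - b*(-11/3 - b²/3)/4 (Q(b) = -(b*(-11/3 - b²/3) + b)/4 = -(b + b*(-11/3 - b²/3))/4 = -b/4 - b*(-11/3 - b²/3)/4)
(6397 - 34171)/(p(-79) + Q(-71)) = (6397 - 34171)/(-79 + (1/12)*(-71)*(8 + (-71)²)) = -27774/(-79 + (1/12)*(-71)*(8 + 5041)) = -27774/(-79 + (1/12)*(-71)*5049) = -27774/(-79 - 119493/4) = -27774/(-119809/4) = -27774*(-4/119809) = 111096/119809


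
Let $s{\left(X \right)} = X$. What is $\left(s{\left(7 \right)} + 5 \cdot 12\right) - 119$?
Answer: $-52$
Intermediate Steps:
$\left(s{\left(7 \right)} + 5 \cdot 12\right) - 119 = \left(7 + 5 \cdot 12\right) - 119 = \left(7 + 60\right) - 119 = 67 - 119 = -52$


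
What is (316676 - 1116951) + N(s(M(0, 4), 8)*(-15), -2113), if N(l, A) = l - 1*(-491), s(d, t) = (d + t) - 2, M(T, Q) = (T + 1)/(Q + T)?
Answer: -3199511/4 ≈ -7.9988e+5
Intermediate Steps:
M(T, Q) = (1 + T)/(Q + T)
s(d, t) = -2 + d + t
N(l, A) = 491 + l (N(l, A) = l + 491 = 491 + l)
(316676 - 1116951) + N(s(M(0, 4), 8)*(-15), -2113) = (316676 - 1116951) + (491 + (-2 + (1 + 0)/(4 + 0) + 8)*(-15)) = -800275 + (491 + (-2 + 1/4 + 8)*(-15)) = -800275 + (491 + (-2 + (¼)*1 + 8)*(-15)) = -800275 + (491 + (-2 + ¼ + 8)*(-15)) = -800275 + (491 + (25/4)*(-15)) = -800275 + (491 - 375/4) = -800275 + 1589/4 = -3199511/4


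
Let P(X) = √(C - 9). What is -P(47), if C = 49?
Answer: -2*√10 ≈ -6.3246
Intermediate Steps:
P(X) = 2*√10 (P(X) = √(49 - 9) = √40 = 2*√10)
-P(47) = -2*√10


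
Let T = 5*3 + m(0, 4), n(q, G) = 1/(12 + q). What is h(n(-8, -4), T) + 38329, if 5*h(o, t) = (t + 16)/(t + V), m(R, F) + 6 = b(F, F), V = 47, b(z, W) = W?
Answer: 11498729/300 ≈ 38329.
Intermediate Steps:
m(R, F) = -6 + F
T = 13 (T = 5*3 + (-6 + 4) = 15 - 2 = 13)
h(o, t) = (16 + t)/(5*(47 + t)) (h(o, t) = ((t + 16)/(t + 47))/5 = ((16 + t)/(47 + t))/5 = (16 + t)/(5*(47 + t)))
h(n(-8, -4), T) + 38329 = (16 + 13)/(5*(47 + 13)) + 38329 = (1/5)*29/60 + 38329 = (1/5)*(1/60)*29 + 38329 = 29/300 + 38329 = 11498729/300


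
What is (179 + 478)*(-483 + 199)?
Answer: -186588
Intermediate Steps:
(179 + 478)*(-483 + 199) = 657*(-284) = -186588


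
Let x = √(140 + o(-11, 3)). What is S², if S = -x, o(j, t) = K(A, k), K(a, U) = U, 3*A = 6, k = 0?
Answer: 140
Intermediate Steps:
A = 2 (A = (⅓)*6 = 2)
o(j, t) = 0
x = 2*√35 (x = √(140 + 0) = √140 = 2*√35 ≈ 11.832)
S = -2*√35 ≈ -11.832
S² = (-2*√35)² = 140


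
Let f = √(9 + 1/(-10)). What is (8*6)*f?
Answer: 24*√890/5 ≈ 143.20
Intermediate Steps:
f = √890/10 (f = √(9 - ⅒) = √(89/10) = √890/10 ≈ 2.9833)
(8*6)*f = (8*6)*(√890/10) = 48*(√890/10) = 24*√890/5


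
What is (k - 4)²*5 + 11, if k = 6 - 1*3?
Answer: 16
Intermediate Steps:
k = 3 (k = 6 - 3 = 3)
(k - 4)²*5 + 11 = (3 - 4)²*5 + 11 = (-1)²*5 + 11 = 1*5 + 11 = 5 + 11 = 16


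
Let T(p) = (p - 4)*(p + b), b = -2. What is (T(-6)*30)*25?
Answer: 60000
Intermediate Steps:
T(p) = (-4 + p)*(-2 + p) (T(p) = (p - 4)*(p - 2) = (-4 + p)*(-2 + p))
(T(-6)*30)*25 = ((8 + (-6)² - 6*(-6))*30)*25 = ((8 + 36 + 36)*30)*25 = (80*30)*25 = 2400*25 = 60000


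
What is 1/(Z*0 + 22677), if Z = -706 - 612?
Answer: 1/22677 ≈ 4.4098e-5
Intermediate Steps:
Z = -1318
1/(Z*0 + 22677) = 1/(-1318*0 + 22677) = 1/(0 + 22677) = 1/22677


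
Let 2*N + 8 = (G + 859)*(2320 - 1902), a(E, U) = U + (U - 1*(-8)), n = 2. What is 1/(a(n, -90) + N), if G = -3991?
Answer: -1/654764 ≈ -1.5273e-6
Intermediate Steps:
a(E, U) = 8 + 2*U (a(E, U) = U + (U + 8) = U + (8 + U) = 8 + 2*U)
N = -654592 (N = -4 + ((-3991 + 859)*(2320 - 1902))/2 = -4 + (-3132*418)/2 = -4 + (½)*(-1309176) = -4 - 654588 = -654592)
1/(a(n, -90) + N) = 1/((8 + 2*(-90)) - 654592) = 1/((8 - 180) - 654592) = 1/(-172 - 654592) = 1/(-654764) = -1/654764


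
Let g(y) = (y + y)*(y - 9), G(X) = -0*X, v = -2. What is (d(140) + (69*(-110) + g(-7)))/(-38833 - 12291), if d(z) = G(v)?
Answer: 3683/25562 ≈ 0.14408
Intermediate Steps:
G(X) = 0 (G(X) = -1*0 = 0)
g(y) = 2*y*(-9 + y) (g(y) = (2*y)*(-9 + y) = 2*y*(-9 + y))
d(z) = 0
(d(140) + (69*(-110) + g(-7)))/(-38833 - 12291) = (0 + (69*(-110) + 2*(-7)*(-9 - 7)))/(-38833 - 12291) = (0 + (-7590 + 2*(-7)*(-16)))/(-51124) = (0 + (-7590 + 224))*(-1/51124) = (0 - 7366)*(-1/51124) = -7366*(-1/51124) = 3683/25562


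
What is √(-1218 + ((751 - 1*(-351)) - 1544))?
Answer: 2*I*√415 ≈ 40.743*I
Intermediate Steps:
√(-1218 + ((751 - 1*(-351)) - 1544)) = √(-1218 + ((751 + 351) - 1544)) = √(-1218 + (1102 - 1544)) = √(-1218 - 442) = √(-1660) = 2*I*√415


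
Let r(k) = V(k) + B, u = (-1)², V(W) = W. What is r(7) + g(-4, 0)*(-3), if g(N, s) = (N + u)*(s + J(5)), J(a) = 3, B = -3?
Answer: 31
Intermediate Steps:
u = 1
r(k) = -3 + k (r(k) = k - 3 = -3 + k)
g(N, s) = (1 + N)*(3 + s) (g(N, s) = (N + 1)*(s + 3) = (1 + N)*(3 + s))
r(7) + g(-4, 0)*(-3) = (-3 + 7) + (3 + 0 + 3*(-4) - 4*0)*(-3) = 4 + (3 + 0 - 12 + 0)*(-3) = 4 - 9*(-3) = 4 + 27 = 31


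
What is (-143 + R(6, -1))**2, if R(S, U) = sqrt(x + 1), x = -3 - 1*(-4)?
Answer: (143 - sqrt(2))**2 ≈ 20047.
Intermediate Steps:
x = 1 (x = -3 + 4 = 1)
R(S, U) = sqrt(2) (R(S, U) = sqrt(1 + 1) = sqrt(2))
(-143 + R(6, -1))**2 = (-143 + sqrt(2))**2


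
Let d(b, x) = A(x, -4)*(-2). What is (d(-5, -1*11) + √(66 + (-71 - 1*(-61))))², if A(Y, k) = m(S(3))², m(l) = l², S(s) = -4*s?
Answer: 1719926840 - 165888*√14 ≈ 1.7193e+9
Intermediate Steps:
A(Y, k) = 20736 (A(Y, k) = ((-4*3)²)² = ((-12)²)² = 144² = 20736)
d(b, x) = -41472 (d(b, x) = 20736*(-2) = -41472)
(d(-5, -1*11) + √(66 + (-71 - 1*(-61))))² = (-41472 + √(66 + (-71 - 1*(-61))))² = (-41472 + √(66 + (-71 + 61)))² = (-41472 + √(66 - 10))² = (-41472 + √56)² = (-41472 + 2*√14)²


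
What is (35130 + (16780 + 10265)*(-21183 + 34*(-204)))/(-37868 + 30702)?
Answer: 760443225/7166 ≈ 1.0612e+5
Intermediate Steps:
(35130 + (16780 + 10265)*(-21183 + 34*(-204)))/(-37868 + 30702) = (35130 + 27045*(-21183 - 6936))/(-7166) = (35130 + 27045*(-28119))*(-1/7166) = (35130 - 760478355)*(-1/7166) = -760443225*(-1/7166) = 760443225/7166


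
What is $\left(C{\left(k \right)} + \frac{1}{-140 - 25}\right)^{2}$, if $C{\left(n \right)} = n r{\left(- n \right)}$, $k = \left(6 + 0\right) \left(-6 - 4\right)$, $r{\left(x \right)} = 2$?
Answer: $\frac{392079601}{27225} \approx 14401.0$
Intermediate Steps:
$k = -60$ ($k = 6 \left(-10\right) = -60$)
$C{\left(n \right)} = 2 n$ ($C{\left(n \right)} = n 2 = 2 n$)
$\left(C{\left(k \right)} + \frac{1}{-140 - 25}\right)^{2} = \left(2 \left(-60\right) + \frac{1}{-140 - 25}\right)^{2} = \left(-120 + \frac{1}{-165}\right)^{2} = \left(-120 - \frac{1}{165}\right)^{2} = \left(- \frac{19801}{165}\right)^{2} = \frac{392079601}{27225}$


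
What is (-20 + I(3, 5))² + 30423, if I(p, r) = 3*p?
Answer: 30544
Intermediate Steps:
(-20 + I(3, 5))² + 30423 = (-20 + 3*3)² + 30423 = (-20 + 9)² + 30423 = (-11)² + 30423 = 121 + 30423 = 30544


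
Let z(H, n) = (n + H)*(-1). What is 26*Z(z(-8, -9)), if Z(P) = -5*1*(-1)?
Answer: 130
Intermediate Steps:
z(H, n) = -H - n (z(H, n) = (H + n)*(-1) = -H - n)
Z(P) = 5 (Z(P) = -5*(-1) = 5)
26*Z(z(-8, -9)) = 26*5 = 130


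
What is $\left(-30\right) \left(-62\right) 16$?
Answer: $29760$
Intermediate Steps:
$\left(-30\right) \left(-62\right) 16 = 1860 \cdot 16 = 29760$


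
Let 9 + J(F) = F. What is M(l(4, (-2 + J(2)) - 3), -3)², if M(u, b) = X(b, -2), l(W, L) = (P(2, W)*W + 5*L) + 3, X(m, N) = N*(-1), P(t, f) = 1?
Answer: 4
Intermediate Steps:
J(F) = -9 + F
X(m, N) = -N
l(W, L) = 3 + W + 5*L (l(W, L) = (1*W + 5*L) + 3 = (W + 5*L) + 3 = 3 + W + 5*L)
M(u, b) = 2 (M(u, b) = -1*(-2) = 2)
M(l(4, (-2 + J(2)) - 3), -3)² = 2² = 4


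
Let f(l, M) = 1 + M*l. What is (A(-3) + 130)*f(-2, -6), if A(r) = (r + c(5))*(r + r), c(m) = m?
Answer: 1534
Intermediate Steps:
A(r) = 2*r*(5 + r) (A(r) = (r + 5)*(r + r) = (5 + r)*(2*r) = 2*r*(5 + r))
(A(-3) + 130)*f(-2, -6) = (2*(-3)*(5 - 3) + 130)*(1 - 6*(-2)) = (2*(-3)*2 + 130)*(1 + 12) = (-12 + 130)*13 = 118*13 = 1534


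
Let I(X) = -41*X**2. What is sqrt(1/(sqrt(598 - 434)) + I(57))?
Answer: sqrt(-895697316 + 82*sqrt(41))/82 ≈ 364.98*I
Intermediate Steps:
sqrt(1/(sqrt(598 - 434)) + I(57)) = sqrt(1/(sqrt(598 - 434)) - 41*57**2) = sqrt(1/(sqrt(164)) - 41*3249) = sqrt(1/(2*sqrt(41)) - 133209) = sqrt(sqrt(41)/82 - 133209) = sqrt(-133209 + sqrt(41)/82)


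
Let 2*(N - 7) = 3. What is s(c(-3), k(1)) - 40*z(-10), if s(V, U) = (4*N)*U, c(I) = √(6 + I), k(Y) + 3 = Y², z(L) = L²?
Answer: -4068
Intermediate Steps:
k(Y) = -3 + Y²
N = 17/2 (N = 7 + (½)*3 = 7 + 3/2 = 17/2 ≈ 8.5000)
s(V, U) = 34*U (s(V, U) = (4*(17/2))*U = 34*U)
s(c(-3), k(1)) - 40*z(-10) = 34*(-3 + 1²) - 40*(-10)² = 34*(-3 + 1) - 40*100 = 34*(-2) - 4000 = -68 - 4000 = -4068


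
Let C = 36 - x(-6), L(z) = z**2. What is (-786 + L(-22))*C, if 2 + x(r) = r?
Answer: -13288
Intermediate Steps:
x(r) = -2 + r
C = 44 (C = 36 - (-2 - 6) = 36 - 1*(-8) = 36 + 8 = 44)
(-786 + L(-22))*C = (-786 + (-22)**2)*44 = (-786 + 484)*44 = -302*44 = -13288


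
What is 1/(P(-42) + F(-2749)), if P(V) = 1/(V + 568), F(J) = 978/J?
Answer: -1445974/511679 ≈ -2.8259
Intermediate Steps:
P(V) = 1/(568 + V)
1/(P(-42) + F(-2749)) = 1/(1/(568 - 42) + 978/(-2749)) = 1/(1/526 + 978*(-1/2749)) = 1/(1/526 - 978/2749) = 1/(-511679/1445974) = -1445974/511679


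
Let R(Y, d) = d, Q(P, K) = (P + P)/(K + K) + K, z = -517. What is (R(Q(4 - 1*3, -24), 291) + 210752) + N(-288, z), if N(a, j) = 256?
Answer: 211299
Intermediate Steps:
Q(P, K) = K + P/K (Q(P, K) = (2*P)/((2*K)) + K = (2*P)*(1/(2*K)) + K = P/K + K = K + P/K)
(R(Q(4 - 1*3, -24), 291) + 210752) + N(-288, z) = (291 + 210752) + 256 = 211043 + 256 = 211299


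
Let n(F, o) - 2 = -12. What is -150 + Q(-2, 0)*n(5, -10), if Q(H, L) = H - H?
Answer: -150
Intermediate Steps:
Q(H, L) = 0
n(F, o) = -10 (n(F, o) = 2 - 12 = -10)
-150 + Q(-2, 0)*n(5, -10) = -150 + 0*(-10) = -150 + 0 = -150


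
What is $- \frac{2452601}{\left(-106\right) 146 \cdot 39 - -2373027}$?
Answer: $- \frac{2452601}{1769463} \approx -1.3861$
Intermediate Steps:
$- \frac{2452601}{\left(-106\right) 146 \cdot 39 - -2373027} = - \frac{2452601}{\left(-15476\right) 39 + 2373027} = - \frac{2452601}{-603564 + 2373027} = - \frac{2452601}{1769463}$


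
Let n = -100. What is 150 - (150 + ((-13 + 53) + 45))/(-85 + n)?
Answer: 5597/37 ≈ 151.27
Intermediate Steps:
150 - (150 + ((-13 + 53) + 45))/(-85 + n) = 150 - (150 + ((-13 + 53) + 45))/(-85 - 100) = 150 - (150 + (40 + 45))/(-185) = 150 - (150 + 85)*(-1)/185 = 150 - 235*(-1)/185 = 150 - 1*(-47/37) = 150 + 47/37 = 5597/37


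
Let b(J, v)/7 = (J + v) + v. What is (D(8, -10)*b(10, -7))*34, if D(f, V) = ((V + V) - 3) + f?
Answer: 14280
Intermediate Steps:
D(f, V) = -3 + f + 2*V (D(f, V) = (2*V - 3) + f = (-3 + 2*V) + f = -3 + f + 2*V)
b(J, v) = 7*J + 14*v (b(J, v) = 7*((J + v) + v) = 7*(J + 2*v) = 7*J + 14*v)
(D(8, -10)*b(10, -7))*34 = ((-3 + 8 + 2*(-10))*(7*10 + 14*(-7)))*34 = ((-3 + 8 - 20)*(70 - 98))*34 = -15*(-28)*34 = 420*34 = 14280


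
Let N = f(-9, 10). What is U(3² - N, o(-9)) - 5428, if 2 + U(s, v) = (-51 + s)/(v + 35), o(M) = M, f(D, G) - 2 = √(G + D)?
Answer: -141225/26 ≈ -5431.7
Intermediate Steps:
f(D, G) = 2 + √(D + G) (f(D, G) = 2 + √(G + D) = 2 + √(D + G))
N = 3 (N = 2 + √(-9 + 10) = 2 + √1 = 2 + 1 = 3)
U(s, v) = -2 + (-51 + s)/(35 + v) (U(s, v) = -2 + (-51 + s)/(v + 35) = -2 + (-51 + s)/(35 + v))
U(3² - N, o(-9)) - 5428 = (-121 + (3² - 1*3) - 2*(-9))/(35 - 9) - 5428 = (-121 + (9 - 3) + 18)/26 - 5428 = (-121 + 6 + 18)/26 - 5428 = (1/26)*(-97) - 5428 = -97/26 - 5428 = -141225/26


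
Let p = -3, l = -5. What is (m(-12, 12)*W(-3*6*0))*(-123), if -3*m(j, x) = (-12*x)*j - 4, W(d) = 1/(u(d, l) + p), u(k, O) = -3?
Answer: -35342/3 ≈ -11781.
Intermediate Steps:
W(d) = -1/6 (W(d) = 1/(-3 - 3) = 1/(-6) = -1/6)
m(j, x) = 4/3 + 4*j*x (m(j, x) = -((-12*x)*j - 4)/3 = -(-12*j*x - 4)/3 = -(-4 - 12*j*x)/3 = 4/3 + 4*j*x)
(m(-12, 12)*W(-3*6*0))*(-123) = ((4/3 + 4*(-12)*12)*(-1/6))*(-123) = ((4/3 - 576)*(-1/6))*(-123) = -1724/3*(-1/6)*(-123) = (862/9)*(-123) = -35342/3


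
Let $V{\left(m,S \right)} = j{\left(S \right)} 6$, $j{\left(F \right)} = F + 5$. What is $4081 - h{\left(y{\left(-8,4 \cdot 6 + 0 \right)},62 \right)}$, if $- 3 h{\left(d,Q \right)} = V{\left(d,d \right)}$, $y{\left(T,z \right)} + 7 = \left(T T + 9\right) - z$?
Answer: $4175$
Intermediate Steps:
$j{\left(F \right)} = 5 + F$
$V{\left(m,S \right)} = 30 + 6 S$ ($V{\left(m,S \right)} = \left(5 + S\right) 6 = 30 + 6 S$)
$y{\left(T,z \right)} = 2 + T^{2} - z$ ($y{\left(T,z \right)} = -7 - \left(-9 + z - T T\right) = -7 - \left(-9 + z - T^{2}\right) = -7 + \left(9 + T^{2} - z\right) = 2 + T^{2} - z$)
$h{\left(d,Q \right)} = -10 - 2 d$ ($h{\left(d,Q \right)} = - \frac{30 + 6 d}{3} = -10 - 2 d$)
$4081 - h{\left(y{\left(-8,4 \cdot 6 + 0 \right)},62 \right)} = 4081 - \left(-10 - 2 \left(2 + \left(-8\right)^{2} - \left(4 \cdot 6 + 0\right)\right)\right) = 4081 - \left(-10 - 2 \left(2 + 64 - \left(24 + 0\right)\right)\right) = 4081 - \left(-10 - 2 \left(2 + 64 - 24\right)\right) = 4081 - \left(-10 - 84\right) = 4081 - -94 = 4081 + 94 = 4175$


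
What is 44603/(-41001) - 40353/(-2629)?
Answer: 1537252066/107791629 ≈ 14.261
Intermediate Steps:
44603/(-41001) - 40353/(-2629) = 44603*(-1/41001) - 40353*(-1/2629) = -44603/41001 + 40353/2629 = 1537252066/107791629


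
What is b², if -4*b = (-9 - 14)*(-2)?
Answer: 529/4 ≈ 132.25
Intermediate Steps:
b = -23/2 (b = -(-9 - 14)*(-2)/4 = -(-23)*(-2)/4 = -¼*46 = -23/2 ≈ -11.500)
b² = (-23/2)² = 529/4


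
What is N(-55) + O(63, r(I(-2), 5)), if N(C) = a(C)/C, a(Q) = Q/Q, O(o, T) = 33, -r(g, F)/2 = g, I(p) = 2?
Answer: 1814/55 ≈ 32.982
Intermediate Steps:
r(g, F) = -2*g
a(Q) = 1
N(C) = 1/C
N(-55) + O(63, r(I(-2), 5)) = 1/(-55) + 33 = -1/55 + 33 = 1814/55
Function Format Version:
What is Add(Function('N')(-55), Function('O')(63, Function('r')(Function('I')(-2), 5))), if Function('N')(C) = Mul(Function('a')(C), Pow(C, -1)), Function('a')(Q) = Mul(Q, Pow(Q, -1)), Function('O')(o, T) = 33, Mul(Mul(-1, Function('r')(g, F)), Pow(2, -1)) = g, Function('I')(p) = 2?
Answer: Rational(1814, 55) ≈ 32.982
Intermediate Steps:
Function('r')(g, F) = Mul(-2, g)
Function('a')(Q) = 1
Function('N')(C) = Pow(C, -1) (Function('N')(C) = Mul(1, Pow(C, -1)) = Pow(C, -1))
Add(Function('N')(-55), Function('O')(63, Function('r')(Function('I')(-2), 5))) = Add(Pow(-55, -1), 33) = Add(Rational(-1, 55), 33) = Rational(1814, 55)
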